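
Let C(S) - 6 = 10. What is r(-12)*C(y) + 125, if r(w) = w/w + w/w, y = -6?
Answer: 157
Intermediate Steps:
C(S) = 16 (C(S) = 6 + 10 = 16)
r(w) = 2 (r(w) = 1 + 1 = 2)
r(-12)*C(y) + 125 = 2*16 + 125 = 32 + 125 = 157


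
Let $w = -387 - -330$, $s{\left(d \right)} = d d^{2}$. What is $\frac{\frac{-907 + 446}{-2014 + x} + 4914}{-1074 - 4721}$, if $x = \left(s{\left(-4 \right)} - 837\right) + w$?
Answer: $- \frac{14604869}{17222740} \approx -0.848$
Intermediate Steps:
$s{\left(d \right)} = d^{3}$
$w = -57$ ($w = -387 + 330 = -57$)
$x = -958$ ($x = \left(\left(-4\right)^{3} - 837\right) - 57 = \left(-64 - 837\right) - 57 = -901 - 57 = -958$)
$\frac{\frac{-907 + 446}{-2014 + x} + 4914}{-1074 - 4721} = \frac{\frac{-907 + 446}{-2014 - 958} + 4914}{-1074 - 4721} = \frac{- \frac{461}{-2972} + 4914}{-5795} = \left(\left(-461\right) \left(- \frac{1}{2972}\right) + 4914\right) \left(- \frac{1}{5795}\right) = \left(\frac{461}{2972} + 4914\right) \left(- \frac{1}{5795}\right) = \frac{14604869}{2972} \left(- \frac{1}{5795}\right) = - \frac{14604869}{17222740}$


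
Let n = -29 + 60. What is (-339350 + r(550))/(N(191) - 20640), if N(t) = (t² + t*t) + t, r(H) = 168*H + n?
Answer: -246919/52513 ≈ -4.7021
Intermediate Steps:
n = 31
r(H) = 31 + 168*H (r(H) = 168*H + 31 = 31 + 168*H)
N(t) = t + 2*t² (N(t) = (t² + t²) + t = 2*t² + t = t + 2*t²)
(-339350 + r(550))/(N(191) - 20640) = (-339350 + (31 + 168*550))/(191*(1 + 2*191) - 20640) = (-339350 + (31 + 92400))/(191*(1 + 382) - 20640) = (-339350 + 92431)/(191*383 - 20640) = -246919/(73153 - 20640) = -246919/52513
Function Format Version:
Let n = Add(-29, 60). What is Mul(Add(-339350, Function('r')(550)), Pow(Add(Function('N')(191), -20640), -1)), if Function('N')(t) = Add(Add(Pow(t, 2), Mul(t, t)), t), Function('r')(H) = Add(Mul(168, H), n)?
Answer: Rational(-246919, 52513) ≈ -4.7021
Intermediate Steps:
n = 31
Function('r')(H) = Add(31, Mul(168, H)) (Function('r')(H) = Add(Mul(168, H), 31) = Add(31, Mul(168, H)))
Function('N')(t) = Add(t, Mul(2, Pow(t, 2))) (Function('N')(t) = Add(Add(Pow(t, 2), Pow(t, 2)), t) = Add(Mul(2, Pow(t, 2)), t) = Add(t, Mul(2, Pow(t, 2))))
Mul(Add(-339350, Function('r')(550)), Pow(Add(Function('N')(191), -20640), -1)) = Mul(Add(-339350, Add(31, Mul(168, 550))), Pow(Add(Mul(191, Add(1, Mul(2, 191))), -20640), -1)) = Mul(Add(-339350, Add(31, 92400)), Pow(Add(Mul(191, Add(1, 382)), -20640), -1)) = Mul(Add(-339350, 92431), Pow(Add(Mul(191, 383), -20640), -1)) = Mul(-246919, Pow(Add(73153, -20640), -1)) = Mul(-246919, Pow(52513, -1)) = Mul(-246919, Rational(1, 52513)) = Rational(-246919, 52513)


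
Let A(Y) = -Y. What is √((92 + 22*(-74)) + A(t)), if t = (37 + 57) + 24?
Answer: I*√1654 ≈ 40.669*I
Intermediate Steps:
t = 118 (t = 94 + 24 = 118)
√((92 + 22*(-74)) + A(t)) = √((92 + 22*(-74)) - 1*118) = √((92 - 1628) - 118) = √(-1536 - 118) = √(-1654) = I*√1654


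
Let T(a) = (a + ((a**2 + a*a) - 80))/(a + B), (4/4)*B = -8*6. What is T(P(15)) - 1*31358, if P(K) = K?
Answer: -94109/3 ≈ -31370.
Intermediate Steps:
B = -48 (B = -8*6 = -48)
T(a) = (-80 + a + 2*a**2)/(-48 + a) (T(a) = (a + ((a**2 + a*a) - 80))/(a - 48) = (a + ((a**2 + a**2) - 80))/(-48 + a) = (a + (2*a**2 - 80))/(-48 + a) = (a + (-80 + 2*a**2))/(-48 + a) = (-80 + a + 2*a**2)/(-48 + a))
T(P(15)) - 1*31358 = (-80 + 15 + 2*15**2)/(-48 + 15) - 1*31358 = (-80 + 15 + 2*225)/(-33) - 31358 = -(-80 + 15 + 450)/33 - 31358 = -1/33*385 - 31358 = -35/3 - 31358 = -94109/3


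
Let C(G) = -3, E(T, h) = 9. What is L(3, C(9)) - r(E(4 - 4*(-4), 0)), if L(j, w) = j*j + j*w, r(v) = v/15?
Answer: -⅗ ≈ -0.60000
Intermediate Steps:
r(v) = v/15 (r(v) = v*(1/15) = v/15)
L(j, w) = j² + j*w
L(3, C(9)) - r(E(4 - 4*(-4), 0)) = 3*(3 - 3) - 9/15 = 3*0 - 1*⅗ = 0 - ⅗ = -⅗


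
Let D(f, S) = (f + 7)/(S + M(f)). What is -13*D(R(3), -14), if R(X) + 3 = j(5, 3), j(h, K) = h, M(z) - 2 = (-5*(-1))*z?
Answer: 117/2 ≈ 58.500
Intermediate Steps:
M(z) = 2 + 5*z (M(z) = 2 + (-5*(-1))*z = 2 + 5*z)
R(X) = 2 (R(X) = -3 + 5 = 2)
D(f, S) = (7 + f)/(2 + S + 5*f) (D(f, S) = (f + 7)/(S + (2 + 5*f)) = (7 + f)/(2 + S + 5*f))
-13*D(R(3), -14) = -13*(7 + 2)/(2 - 14 + 5*2) = -13*9/(2 - 14 + 10) = -13*9/(-2) = -(-13)*9/2 = -13*(-9/2) = 117/2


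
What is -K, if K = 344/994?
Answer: -172/497 ≈ -0.34608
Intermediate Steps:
K = 172/497 (K = 344*(1/994) = 172/497 ≈ 0.34608)
-K = -1*172/497 = -172/497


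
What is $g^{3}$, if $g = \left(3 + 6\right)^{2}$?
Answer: $531441$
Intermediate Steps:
$g = 81$ ($g = 9^{2} = 81$)
$g^{3} = 81^{3} = 531441$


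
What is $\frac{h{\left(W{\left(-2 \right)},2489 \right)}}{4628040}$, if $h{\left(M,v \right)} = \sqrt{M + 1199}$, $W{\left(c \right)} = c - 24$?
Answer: $\frac{\sqrt{1173}}{4628040} \approx 7.4003 \cdot 10^{-6}$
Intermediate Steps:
$W{\left(c \right)} = -24 + c$ ($W{\left(c \right)} = c - 24 = -24 + c$)
$h{\left(M,v \right)} = \sqrt{1199 + M}$
$\frac{h{\left(W{\left(-2 \right)},2489 \right)}}{4628040} = \frac{\sqrt{1199 - 26}}{4628040} = \sqrt{1199 - 26} \cdot \frac{1}{4628040} = \sqrt{1173} \cdot \frac{1}{4628040} = \frac{\sqrt{1173}}{4628040}$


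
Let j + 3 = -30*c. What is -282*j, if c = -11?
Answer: -92214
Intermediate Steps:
j = 327 (j = -3 - 30*(-11) = -3 + 330 = 327)
-282*j = -282*327 = -92214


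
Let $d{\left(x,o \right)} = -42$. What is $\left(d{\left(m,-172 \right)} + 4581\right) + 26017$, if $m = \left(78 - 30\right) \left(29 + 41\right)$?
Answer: $30556$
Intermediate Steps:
$m = 3360$ ($m = 48 \cdot 70 = 3360$)
$\left(d{\left(m,-172 \right)} + 4581\right) + 26017 = \left(-42 + 4581\right) + 26017 = 4539 + 26017 = 30556$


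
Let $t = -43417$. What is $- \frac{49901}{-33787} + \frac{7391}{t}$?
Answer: $\frac{1916832000}{1466930179} \approx 1.3067$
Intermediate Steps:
$- \frac{49901}{-33787} + \frac{7391}{t} = - \frac{49901}{-33787} + \frac{7391}{-43417} = \left(-49901\right) \left(- \frac{1}{33787}\right) + 7391 \left(- \frac{1}{43417}\right) = \frac{49901}{33787} - \frac{7391}{43417} = \frac{1916832000}{1466930179}$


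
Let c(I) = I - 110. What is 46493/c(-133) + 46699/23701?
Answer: -1090582736/5759343 ≈ -189.36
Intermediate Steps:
c(I) = -110 + I
46493/c(-133) + 46699/23701 = 46493/(-110 - 133) + 46699/23701 = 46493/(-243) + 46699*(1/23701) = 46493*(-1/243) + 46699/23701 = -46493/243 + 46699/23701 = -1090582736/5759343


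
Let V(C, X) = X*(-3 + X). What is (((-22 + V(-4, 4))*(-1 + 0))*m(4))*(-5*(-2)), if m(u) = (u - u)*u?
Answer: 0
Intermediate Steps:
m(u) = 0 (m(u) = 0*u = 0)
(((-22 + V(-4, 4))*(-1 + 0))*m(4))*(-5*(-2)) = (((-22 + 4*(-3 + 4))*(-1 + 0))*0)*(-5*(-2)) = (((-22 + 4*1)*(-1))*0)*10 = (((-22 + 4)*(-1))*0)*10 = (-18*(-1)*0)*10 = (18*0)*10 = 0*10 = 0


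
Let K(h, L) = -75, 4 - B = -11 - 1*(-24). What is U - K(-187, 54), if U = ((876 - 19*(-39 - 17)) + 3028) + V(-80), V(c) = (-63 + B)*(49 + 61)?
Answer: -2877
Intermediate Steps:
B = -9 (B = 4 - (-11 - 1*(-24)) = 4 - (-11 + 24) = 4 - 1*13 = 4 - 13 = -9)
V(c) = -7920 (V(c) = (-63 - 9)*(49 + 61) = -72*110 = -7920)
U = -2952 (U = ((876 - 19*(-39 - 17)) + 3028) - 7920 = ((876 - 19*(-56)) + 3028) - 7920 = ((876 - 1*(-1064)) + 3028) - 7920 = ((876 + 1064) + 3028) - 7920 = (1940 + 3028) - 7920 = 4968 - 7920 = -2952)
U - K(-187, 54) = -2952 - 1*(-75) = -2952 + 75 = -2877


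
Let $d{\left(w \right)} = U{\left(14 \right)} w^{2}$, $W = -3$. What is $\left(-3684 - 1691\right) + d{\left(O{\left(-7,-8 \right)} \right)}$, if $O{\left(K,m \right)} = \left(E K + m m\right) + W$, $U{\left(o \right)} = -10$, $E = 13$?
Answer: $-14375$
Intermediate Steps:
$O{\left(K,m \right)} = -3 + m^{2} + 13 K$ ($O{\left(K,m \right)} = \left(13 K + m m\right) - 3 = \left(13 K + m^{2}\right) - 3 = \left(m^{2} + 13 K\right) - 3 = -3 + m^{2} + 13 K$)
$d{\left(w \right)} = - 10 w^{2}$
$\left(-3684 - 1691\right) + d{\left(O{\left(-7,-8 \right)} \right)} = \left(-3684 - 1691\right) - 10 \left(-3 + \left(-8\right)^{2} + 13 \left(-7\right)\right)^{2} = -5375 - 10 \left(-3 + 64 - 91\right)^{2} = -5375 - 10 \left(-30\right)^{2} = -5375 - 9000 = -14375$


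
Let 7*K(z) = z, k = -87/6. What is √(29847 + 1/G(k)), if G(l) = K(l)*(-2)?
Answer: √25101530/29 ≈ 172.76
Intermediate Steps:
k = -29/2 (k = -87*⅙ = -29/2 ≈ -14.500)
K(z) = z/7
G(l) = -2*l/7 (G(l) = (l/7)*(-2) = -2*l/7)
√(29847 + 1/G(k)) = √(29847 + 1/(-2/7*(-29/2))) = √(29847 + 1/(29/7)) = √(29847 + 7/29) = √(865570/29) = √25101530/29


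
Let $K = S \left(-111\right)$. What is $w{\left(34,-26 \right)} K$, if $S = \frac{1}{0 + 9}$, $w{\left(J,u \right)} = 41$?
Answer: $- \frac{1517}{3} \approx -505.67$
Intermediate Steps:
$S = \frac{1}{9} \approx 0.11111$
$K = - \frac{37}{3}$ ($K = \frac{1}{9} \left(-111\right) = - \frac{37}{3} \approx -12.333$)
$w{\left(34,-26 \right)} K = 41 \left(- \frac{37}{3}\right) = - \frac{1517}{3}$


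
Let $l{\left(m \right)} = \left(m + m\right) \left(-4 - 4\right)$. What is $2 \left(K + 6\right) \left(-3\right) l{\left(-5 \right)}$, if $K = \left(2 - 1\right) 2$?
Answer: $-3840$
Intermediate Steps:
$l{\left(m \right)} = - 16 m$ ($l{\left(m \right)} = 2 m \left(-8\right) = - 16 m$)
$K = 2$ ($K = 1 \cdot 2 = 2$)
$2 \left(K + 6\right) \left(-3\right) l{\left(-5 \right)} = 2 \left(2 + 6\right) \left(-3\right) \left(\left(-16\right) \left(-5\right)\right) = 2 \cdot 8 \left(-3\right) 80 = 16 \left(-3\right) 80 = \left(-48\right) 80 = -3840$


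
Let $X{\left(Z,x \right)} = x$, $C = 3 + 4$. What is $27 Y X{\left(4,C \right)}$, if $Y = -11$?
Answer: $-2079$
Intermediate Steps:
$C = 7$
$27 Y X{\left(4,C \right)} = 27 \left(-11\right) 7 = \left(-297\right) 7 = -2079$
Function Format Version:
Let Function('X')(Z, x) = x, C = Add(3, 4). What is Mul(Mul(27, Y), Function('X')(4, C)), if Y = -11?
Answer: -2079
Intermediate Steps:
C = 7
Mul(Mul(27, Y), Function('X')(4, C)) = Mul(Mul(27, -11), 7) = Mul(-297, 7) = -2079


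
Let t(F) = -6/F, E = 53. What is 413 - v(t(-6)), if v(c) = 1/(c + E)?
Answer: 22301/54 ≈ 412.98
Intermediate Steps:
v(c) = 1/(53 + c) (v(c) = 1/(c + 53) = 1/(53 + c))
413 - v(t(-6)) = 413 - 1/(53 - 6/(-6)) = 413 - 1/(53 - 6*(-⅙)) = 413 - 1/(53 + 1) = 413 - 1/54 = 22301/54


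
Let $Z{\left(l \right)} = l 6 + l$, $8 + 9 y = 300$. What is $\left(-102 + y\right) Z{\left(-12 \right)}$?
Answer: $\frac{17528}{3} \approx 5842.7$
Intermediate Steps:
$y = \frac{292}{9}$ ($y = - \frac{8}{9} + \frac{1}{9} \cdot 300 = - \frac{8}{9} + \frac{100}{3} = \frac{292}{9} \approx 32.444$)
$Z{\left(l \right)} = 7 l$ ($Z{\left(l \right)} = 6 l + l = 7 l$)
$\left(-102 + y\right) Z{\left(-12 \right)} = \left(-102 + \frac{292}{9}\right) 7 \left(-12\right) = \left(- \frac{626}{9}\right) \left(-84\right) = \frac{17528}{3}$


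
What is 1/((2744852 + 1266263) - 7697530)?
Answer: -1/3686415 ≈ -2.7127e-7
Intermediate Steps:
1/((2744852 + 1266263) - 7697530) = 1/(4011115 - 7697530) = 1/(-3686415) = -1/3686415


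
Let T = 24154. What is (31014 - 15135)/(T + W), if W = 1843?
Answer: 15879/25997 ≈ 0.61080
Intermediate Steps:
(31014 - 15135)/(T + W) = (31014 - 15135)/(24154 + 1843) = 15879/25997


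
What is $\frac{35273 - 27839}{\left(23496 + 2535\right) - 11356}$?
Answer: $\frac{7434}{14675} \approx 0.50658$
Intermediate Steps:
$\frac{35273 - 27839}{\left(23496 + 2535\right) - 11356} = \frac{7434}{26031 - 11356} = \frac{7434}{14675}$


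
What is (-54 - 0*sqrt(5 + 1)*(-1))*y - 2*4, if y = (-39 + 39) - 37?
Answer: 1990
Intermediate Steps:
y = -37 (y = 0 - 37 = -37)
(-54 - 0*sqrt(5 + 1)*(-1))*y - 2*4 = (-54 - 0*sqrt(5 + 1)*(-1))*(-37) - 2*4 = (-54 - 0*sqrt(6)*(-1))*(-37) - 8 = (-54 - 0*(-1))*(-37) - 8 = (-54 - 1*0)*(-37) - 8 = (-54 + 0)*(-37) - 8 = -54*(-37) - 8 = 1998 - 8 = 1990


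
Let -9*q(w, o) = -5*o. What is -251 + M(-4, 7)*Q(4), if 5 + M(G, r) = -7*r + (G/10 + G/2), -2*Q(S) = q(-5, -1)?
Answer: -800/3 ≈ -266.67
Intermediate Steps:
q(w, o) = 5*o/9 (q(w, o) = -(-5)*o/9 = 5*o/9)
Q(S) = 5/18 (Q(S) = -5*(-1)/18 = -1/2*(-5/9) = 5/18)
M(G, r) = -5 - 7*r + 3*G/5 (M(G, r) = -5 + (-7*r + (G/10 + G/2)) = -5 + (-7*r + 3*G/5) = -5 - 7*r + 3*G/5)
-251 + M(-4, 7)*Q(4) = -251 + (-5 - 7*7 + (3/5)*(-4))*(5/18) = -251 + (-5 - 49 - 12/5)*(5/18) = -251 - 282/5*5/18 = -251 - 47/3 = -800/3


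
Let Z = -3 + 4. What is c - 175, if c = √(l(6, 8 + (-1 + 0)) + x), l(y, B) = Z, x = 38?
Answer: -175 + √39 ≈ -168.75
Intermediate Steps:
Z = 1
l(y, B) = 1
c = √39 (c = √(1 + 38) = √39 ≈ 6.2450)
c - 175 = √39 - 175 = -175 + √39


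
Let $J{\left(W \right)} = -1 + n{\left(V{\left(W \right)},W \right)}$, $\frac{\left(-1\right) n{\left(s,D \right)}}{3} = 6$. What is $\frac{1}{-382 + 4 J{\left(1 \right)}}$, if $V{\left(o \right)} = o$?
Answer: $- \frac{1}{458} \approx -0.0021834$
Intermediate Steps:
$n{\left(s,D \right)} = -18$ ($n{\left(s,D \right)} = \left(-3\right) 6 = -18$)
$J{\left(W \right)} = -19$ ($J{\left(W \right)} = -1 - 18 = -19$)
$\frac{1}{-382 + 4 J{\left(1 \right)}} = \frac{1}{-382 + 4 \left(-19\right)} = \frac{1}{-382 - 76} = \frac{1}{-458} = - \frac{1}{458}$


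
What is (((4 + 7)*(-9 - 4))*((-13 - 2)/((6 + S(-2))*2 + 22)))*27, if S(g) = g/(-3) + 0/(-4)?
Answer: 173745/106 ≈ 1639.1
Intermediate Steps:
S(g) = -g/3 (S(g) = g*(-1/3) + 0*(-1/4) = -g/3 + 0 = -g/3)
(((4 + 7)*(-9 - 4))*((-13 - 2)/((6 + S(-2))*2 + 22)))*27 = (((4 + 7)*(-9 - 4))*((-13 - 2)/((6 - 1/3*(-2))*2 + 22)))*27 = ((11*(-13))*(-15/((6 + 2/3)*2 + 22)))*27 = -(-2145)/((20/3)*2 + 22)*27 = -(-2145)/(40/3 + 22)*27 = -(-2145)/106/3*27 = -(-2145)*3/106*27 = -143*(-45/106)*27 = (6435/106)*27 = 173745/106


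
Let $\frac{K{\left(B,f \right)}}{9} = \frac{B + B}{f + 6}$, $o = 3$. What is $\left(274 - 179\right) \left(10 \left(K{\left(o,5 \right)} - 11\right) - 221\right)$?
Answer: $- \frac{294595}{11} \approx -26781.0$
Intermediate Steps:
$K{\left(B,f \right)} = \frac{18 B}{6 + f}$ ($K{\left(B,f \right)} = 9 \frac{B + B}{f + 6} = 9 \frac{2 B}{6 + f} = \frac{18 B}{6 + f}$)
$\left(274 - 179\right) \left(10 \left(K{\left(o,5 \right)} - 11\right) - 221\right) = \left(274 - 179\right) \left(10 \left(18 \cdot 3 \frac{1}{6 + 5} - 11\right) - 221\right) = 95 \left(10 \left(18 \cdot 3 \cdot \frac{1}{11} - 11\right) - 221\right) = 95 \left(10 \left(\frac{54}{11} - 11\right) - 221\right) = 95 \left(10 \left(- \frac{67}{11}\right) - 221\right) = 95 \left(- \frac{670}{11} - 221\right) = 95 \left(- \frac{3101}{11}\right) = - \frac{294595}{11}$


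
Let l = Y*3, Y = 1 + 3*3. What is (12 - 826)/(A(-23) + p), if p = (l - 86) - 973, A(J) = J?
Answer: 407/526 ≈ 0.77376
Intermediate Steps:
Y = 10 (Y = 1 + 9 = 10)
l = 30 (l = 10*3 = 30)
p = -1029 (p = (30 - 86) - 973 = -56 - 973 = -1029)
(12 - 826)/(A(-23) + p) = (12 - 826)/(-23 - 1029) = -814/(-1052) = -814*(-1/1052) = 407/526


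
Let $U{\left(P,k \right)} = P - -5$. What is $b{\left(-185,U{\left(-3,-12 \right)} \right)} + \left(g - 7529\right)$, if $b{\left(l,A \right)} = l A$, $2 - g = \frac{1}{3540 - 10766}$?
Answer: $- \frac{57063721}{7226} \approx -7897.0$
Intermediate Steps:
$U{\left(P,k \right)} = 5 + P$ ($U{\left(P,k \right)} = P + 5 = 5 + P$)
$g = \frac{14453}{7226}$ ($g = 2 - \frac{1}{3540 - 10766} = 2 - \frac{1}{-7226} = 2 - - \frac{1}{7226} = 2 + \frac{1}{7226} = \frac{14453}{7226} \approx 2.0001$)
$b{\left(l,A \right)} = A l$
$b{\left(-185,U{\left(-3,-12 \right)} \right)} + \left(g - 7529\right) = \left(5 - 3\right) \left(-185\right) + \left(\frac{14453}{7226} - 7529\right) = 2 \left(-185\right) + \left(\frac{14453}{7226} - 7529\right) = -370 - \frac{54390101}{7226} = - \frac{57063721}{7226}$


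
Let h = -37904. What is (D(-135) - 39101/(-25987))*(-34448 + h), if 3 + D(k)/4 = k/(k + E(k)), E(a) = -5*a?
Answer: 21613712960/25987 ≈ 8.3171e+5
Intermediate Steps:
D(k) = -13 (D(k) = -12 + 4*(k/(k - 5*k)) = -12 + 4*(k/((-4*k))) = -12 + 4*(k*(-1/(4*k))) = -12 + 4*(-¼) = -12 - 1 = -13)
(D(-135) - 39101/(-25987))*(-34448 + h) = (-13 - 39101/(-25987))*(-34448 - 37904) = (-13 - 39101*(-1/25987))*(-72352) = (-13 + 39101/25987)*(-72352) = -298730/25987*(-72352) = 21613712960/25987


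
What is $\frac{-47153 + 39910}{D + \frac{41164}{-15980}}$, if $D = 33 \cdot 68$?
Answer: $- \frac{28935785}{8954489} \approx -3.2314$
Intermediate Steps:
$D = 2244$
$\frac{-47153 + 39910}{D + \frac{41164}{-15980}} = \frac{-47153 + 39910}{2244 + \frac{41164}{-15980}} = - \frac{7243}{2244 + 41164 \left(- \frac{1}{15980}\right)} = - \frac{7243}{2244 - \frac{10291}{3995}} = - \frac{7243}{\frac{8954489}{3995}} = \left(-7243\right) \frac{3995}{8954489} = - \frac{28935785}{8954489}$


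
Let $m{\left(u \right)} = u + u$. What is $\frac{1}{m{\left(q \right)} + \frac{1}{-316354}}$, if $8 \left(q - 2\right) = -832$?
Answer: $- \frac{316354}{64536217} \approx -0.004902$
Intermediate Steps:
$q = -102$ ($q = 2 + \frac{1}{8} \left(-832\right) = 2 - 104 = -102$)
$m{\left(u \right)} = 2 u$
$\frac{1}{m{\left(q \right)} + \frac{1}{-316354}} = \frac{1}{2 \left(-102\right) + \frac{1}{-316354}} = \frac{1}{-204 - \frac{1}{316354}} = \frac{1}{- \frac{64536217}{316354}} = - \frac{316354}{64536217}$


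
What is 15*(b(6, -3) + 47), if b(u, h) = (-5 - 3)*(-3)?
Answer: 1065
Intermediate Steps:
b(u, h) = 24 (b(u, h) = -8*(-3) = 24)
15*(b(6, -3) + 47) = 15*(24 + 47) = 15*71 = 1065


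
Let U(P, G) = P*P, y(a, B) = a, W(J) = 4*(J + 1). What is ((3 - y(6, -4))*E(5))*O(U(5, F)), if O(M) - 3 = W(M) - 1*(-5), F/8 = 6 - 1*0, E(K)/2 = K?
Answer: -3360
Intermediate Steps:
E(K) = 2*K
W(J) = 4 + 4*J (W(J) = 4*(1 + J) = 4 + 4*J)
F = 48 (F = 8*(6 - 1*0) = 8*(6 + 0) = 8*6 = 48)
U(P, G) = P²
O(M) = 12 + 4*M (O(M) = 3 + ((4 + 4*M) - 1*(-5)) = 3 + ((4 + 4*M) + 5) = 3 + (9 + 4*M) = 12 + 4*M)
((3 - y(6, -4))*E(5))*O(U(5, F)) = ((3 - 1*6)*(2*5))*(12 + 4*5²) = ((3 - 6)*10)*(12 + 4*25) = (-3*10)*(12 + 100) = -30*112 = -3360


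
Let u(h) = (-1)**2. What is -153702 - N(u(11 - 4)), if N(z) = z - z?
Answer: -153702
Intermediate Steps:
u(h) = 1
N(z) = 0
-153702 - N(u(11 - 4)) = -153702 - 1*0 = -153702 + 0 = -153702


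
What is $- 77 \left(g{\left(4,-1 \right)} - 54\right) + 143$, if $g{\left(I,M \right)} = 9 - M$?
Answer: $3531$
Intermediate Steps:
$- 77 \left(g{\left(4,-1 \right)} - 54\right) + 143 = - 77 \left(\left(9 - -1\right) - 54\right) + 143 = - 77 \left(\left(9 + 1\right) - 54\right) + 143 = - 77 \left(10 - 54\right) + 143 = \left(-77\right) \left(-44\right) + 143 = 3388 + 143 = 3531$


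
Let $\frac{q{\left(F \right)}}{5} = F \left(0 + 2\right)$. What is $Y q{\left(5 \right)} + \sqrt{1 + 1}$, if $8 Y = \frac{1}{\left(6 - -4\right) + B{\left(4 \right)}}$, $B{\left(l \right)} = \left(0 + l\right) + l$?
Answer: $\frac{25}{72} + \sqrt{2} \approx 1.7614$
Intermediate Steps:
$q{\left(F \right)} = 10 F$ ($q{\left(F \right)} = 5 F \left(0 + 2\right) = 5 F 2 = 5 \cdot 2 F = 10 F$)
$B{\left(l \right)} = 2 l$ ($B{\left(l \right)} = l + l = 2 l$)
$Y = \frac{1}{144}$ ($Y = \frac{1}{8 \left(\left(6 - -4\right) + 2 \cdot 4\right)} = \frac{1}{8 \left(\left(6 + 4\right) + 8\right)} = \frac{1}{8 \left(10 + 8\right)} = \frac{1}{8 \cdot 18} = \frac{1}{8} \cdot \frac{1}{18} = \frac{1}{144} \approx 0.0069444$)
$Y q{\left(5 \right)} + \sqrt{1 + 1} = \frac{10 \cdot 5}{144} + \sqrt{1 + 1} = \frac{1}{144} \cdot 50 + \sqrt{2} = \frac{25}{72} + \sqrt{2}$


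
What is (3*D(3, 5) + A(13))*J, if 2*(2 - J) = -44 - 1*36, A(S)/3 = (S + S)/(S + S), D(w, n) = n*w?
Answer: 2016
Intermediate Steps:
A(S) = 3 (A(S) = 3*((S + S)/(S + S)) = 3*((2*S)/((2*S))) = 3*((2*S)*(1/(2*S))) = 3*1 = 3)
J = 42 (J = 2 - (-44 - 1*36)/2 = 2 - (-44 - 36)/2 = 2 - 1/2*(-80) = 2 + 40 = 42)
(3*D(3, 5) + A(13))*J = (3*(5*3) + 3)*42 = (3*15 + 3)*42 = (45 + 3)*42 = 48*42 = 2016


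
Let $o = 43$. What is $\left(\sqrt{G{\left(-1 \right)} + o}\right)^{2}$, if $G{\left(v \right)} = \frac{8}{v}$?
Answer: $35$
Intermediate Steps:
$\left(\sqrt{G{\left(-1 \right)} + o}\right)^{2} = \left(\sqrt{\frac{8}{-1} + 43}\right)^{2} = \left(\sqrt{8 \left(-1\right) + 43}\right)^{2} = \left(\sqrt{-8 + 43}\right)^{2} = \left(\sqrt{35}\right)^{2} = 35$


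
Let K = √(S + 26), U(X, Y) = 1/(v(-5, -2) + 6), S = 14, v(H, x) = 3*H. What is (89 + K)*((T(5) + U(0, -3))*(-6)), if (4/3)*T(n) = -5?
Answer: 12371/6 + 139*√10/3 ≈ 2208.4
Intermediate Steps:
T(n) = -15/4 (T(n) = (¾)*(-5) = -15/4)
U(X, Y) = -⅑ (U(X, Y) = 1/(3*(-5) + 6) = 1/(-15 + 6) = 1/(-9) = -⅑)
K = 2*√10 (K = √(14 + 26) = √40 = 2*√10 ≈ 6.3246)
(89 + K)*((T(5) + U(0, -3))*(-6)) = (89 + 2*√10)*((-15/4 - ⅑)*(-6)) = (89 + 2*√10)*(-139/36*(-6)) = (89 + 2*√10)*(139/6) = 12371/6 + 139*√10/3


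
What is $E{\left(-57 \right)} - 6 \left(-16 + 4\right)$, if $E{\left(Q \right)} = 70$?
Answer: $142$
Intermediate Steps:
$E{\left(-57 \right)} - 6 \left(-16 + 4\right) = 70 - 6 \left(-16 + 4\right) = 70 - 6 \left(-12\right) = 70 - -72 = 70 + 72 = 142$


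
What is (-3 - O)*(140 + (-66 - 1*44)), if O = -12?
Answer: 270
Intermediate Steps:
(-3 - O)*(140 + (-66 - 1*44)) = (-3 - 1*(-12))*(140 + (-66 - 1*44)) = (-3 + 12)*(140 + (-66 - 44)) = 9*(140 - 110) = 9*30 = 270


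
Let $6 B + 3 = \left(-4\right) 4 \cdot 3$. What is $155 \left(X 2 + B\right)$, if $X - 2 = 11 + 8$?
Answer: $\frac{10385}{2} \approx 5192.5$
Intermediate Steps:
$X = 21$ ($X = 2 + \left(11 + 8\right) = 2 + 19 = 21$)
$B = - \frac{17}{2}$ ($B = - \frac{1}{2} + \frac{\left(-4\right) 4 \cdot 3}{6} = - \frac{1}{2} + \frac{\left(-16\right) 3}{6} = - \frac{1}{2} + \frac{1}{6} \left(-48\right) = - \frac{1}{2} - 8 = - \frac{17}{2} \approx -8.5$)
$155 \left(X 2 + B\right) = 155 \left(21 \cdot 2 - \frac{17}{2}\right) = 155 \left(42 - \frac{17}{2}\right) = 155 \cdot \frac{67}{2} = \frac{10385}{2}$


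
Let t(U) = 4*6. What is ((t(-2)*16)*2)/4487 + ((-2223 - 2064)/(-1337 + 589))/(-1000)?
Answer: 555228231/3356276000 ≈ 0.16543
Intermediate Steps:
t(U) = 24
((t(-2)*16)*2)/4487 + ((-2223 - 2064)/(-1337 + 589))/(-1000) = ((24*16)*2)/4487 + ((-2223 - 2064)/(-1337 + 589))/(-1000) = (384*2)*(1/4487) - 4287/(-748)*(-1/1000) = 768*(1/4487) - 4287*(-1/748)*(-1/1000) = 768/4487 + (4287/748)*(-1/1000) = 768/4487 - 4287/748000 = 555228231/3356276000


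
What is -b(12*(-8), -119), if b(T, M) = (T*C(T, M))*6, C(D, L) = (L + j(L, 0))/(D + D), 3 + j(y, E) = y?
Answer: 723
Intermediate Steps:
j(y, E) = -3 + y
C(D, L) = (-3 + 2*L)/(2*D) (C(D, L) = (L + (-3 + L))/(D + D) = (-3 + 2*L)/((2*D)) = (-3 + 2*L)*(1/(2*D)) = (-3 + 2*L)/(2*D))
b(T, M) = -9 + 6*M (b(T, M) = (T*((-3/2 + M)/T))*6 = (-3/2 + M)*6 = -9 + 6*M)
-b(12*(-8), -119) = -(-9 + 6*(-119)) = -(-9 - 714) = -1*(-723) = 723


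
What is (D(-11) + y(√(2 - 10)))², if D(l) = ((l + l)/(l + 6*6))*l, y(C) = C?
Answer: 53564/625 + 968*I*√2/25 ≈ 85.702 + 54.758*I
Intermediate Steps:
D(l) = 2*l²/(36 + l) (D(l) = ((2*l)/(l + 36))*l = ((2*l)/(36 + l))*l = (2*l/(36 + l))*l = 2*l²/(36 + l))
(D(-11) + y(√(2 - 10)))² = (2*(-11)²/(36 - 11) + √(2 - 10))² = (2*121/25 + √(-8))² = (2*121*(1/25) + 2*I*√2)² = (242/25 + 2*I*√2)²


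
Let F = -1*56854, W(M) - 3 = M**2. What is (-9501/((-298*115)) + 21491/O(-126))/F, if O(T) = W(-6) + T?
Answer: 735669983/169509632460 ≈ 0.0043400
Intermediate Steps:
W(M) = 3 + M**2
F = -56854
O(T) = 39 + T (O(T) = (3 + (-6)**2) + T = (3 + 36) + T = 39 + T)
(-9501/((-298*115)) + 21491/O(-126))/F = (-9501/((-298*115)) + 21491/(39 - 126))/(-56854) = (-9501/(-34270) + 21491/(-87))*(-1/56854) = (-9501*(-1/34270) + 21491*(-1/87))*(-1/56854) = (9501/34270 - 21491/87)*(-1/56854) = -735669983/2981490*(-1/56854) = 735669983/169509632460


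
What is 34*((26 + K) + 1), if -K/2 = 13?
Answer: 34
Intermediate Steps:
K = -26 (K = -2*13 = -26)
34*((26 + K) + 1) = 34*((26 - 26) + 1) = 34*(0 + 1) = 34*1 = 34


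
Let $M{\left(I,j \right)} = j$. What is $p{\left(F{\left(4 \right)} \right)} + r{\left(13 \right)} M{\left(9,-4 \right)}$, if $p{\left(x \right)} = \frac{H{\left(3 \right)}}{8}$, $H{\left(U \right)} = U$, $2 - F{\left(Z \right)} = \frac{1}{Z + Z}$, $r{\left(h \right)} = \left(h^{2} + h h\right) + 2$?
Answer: $- \frac{10877}{8} \approx -1359.6$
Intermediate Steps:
$r{\left(h \right)} = 2 + 2 h^{2}$ ($r{\left(h \right)} = \left(h^{2} + h^{2}\right) + 2 = 2 h^{2} + 2 = 2 + 2 h^{2}$)
$F{\left(Z \right)} = 2 - \frac{1}{2 Z}$ ($F{\left(Z \right)} = 2 - \frac{1}{Z + Z} = 2 - \frac{1}{2 Z}$)
$p{\left(x \right)} = \frac{3}{8}$
$p{\left(F{\left(4 \right)} \right)} + r{\left(13 \right)} M{\left(9,-4 \right)} = \frac{3}{8} + \left(2 + 2 \cdot 13^{2}\right) \left(-4\right) = \frac{3}{8} + \left(2 + 2 \cdot 169\right) \left(-4\right) = \frac{3}{8} + \left(2 + 338\right) \left(-4\right) = \frac{3}{8} + 340 \left(-4\right) = \frac{3}{8} - 1360 = - \frac{10877}{8}$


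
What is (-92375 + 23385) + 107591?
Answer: 38601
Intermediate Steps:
(-92375 + 23385) + 107591 = -68990 + 107591 = 38601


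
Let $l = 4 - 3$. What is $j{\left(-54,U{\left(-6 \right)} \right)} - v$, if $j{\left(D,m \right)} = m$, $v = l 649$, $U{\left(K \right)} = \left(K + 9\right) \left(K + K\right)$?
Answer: $-685$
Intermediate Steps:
$U{\left(K \right)} = 2 K \left(9 + K\right)$ ($U{\left(K \right)} = \left(9 + K\right) 2 K = 2 K \left(9 + K\right)$)
$l = 1$ ($l = 4 - 3 = 1$)
$v = 649$ ($v = 1 \cdot 649 = 649$)
$j{\left(-54,U{\left(-6 \right)} \right)} - v = 2 \left(-6\right) \left(9 - 6\right) - 649 = 2 \left(-6\right) 3 - 649 = -36 - 649 = -685$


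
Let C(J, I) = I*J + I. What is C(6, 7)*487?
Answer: 23863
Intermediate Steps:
C(J, I) = I + I*J
C(6, 7)*487 = (7*(1 + 6))*487 = (7*7)*487 = 49*487 = 23863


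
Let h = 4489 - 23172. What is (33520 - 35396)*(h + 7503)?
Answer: 20973680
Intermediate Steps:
h = -18683
(33520 - 35396)*(h + 7503) = (33520 - 35396)*(-18683 + 7503) = -1876*(-11180) = 20973680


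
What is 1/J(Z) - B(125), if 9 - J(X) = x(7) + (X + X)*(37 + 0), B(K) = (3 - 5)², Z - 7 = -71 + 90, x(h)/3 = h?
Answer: -7745/1936 ≈ -4.0005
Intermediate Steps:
x(h) = 3*h
Z = 26 (Z = 7 + (-71 + 90) = 7 + 19 = 26)
B(K) = 4 (B(K) = (-2)² = 4)
J(X) = -12 - 74*X (J(X) = 9 - (3*7 + (X + X)*(37 + 0)) = 9 - (21 + (2*X)*37) = 9 - (21 + 74*X) = 9 + (-21 - 74*X) = -12 - 74*X)
1/J(Z) - B(125) = 1/(-12 - 74*26) - 1*4 = 1/(-12 - 1924) - 4 = 1/(-1936) - 4 = -1/1936 - 4 = -7745/1936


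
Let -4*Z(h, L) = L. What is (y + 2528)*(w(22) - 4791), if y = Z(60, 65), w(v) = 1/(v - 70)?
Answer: -770166181/64 ≈ -1.2034e+7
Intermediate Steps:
Z(h, L) = -L/4
w(v) = 1/(-70 + v)
y = -65/4 (y = -1/4*65 = -65/4 ≈ -16.250)
(y + 2528)*(w(22) - 4791) = (-65/4 + 2528)*(1/(-70 + 22) - 4791) = 10047*(1/(-48) - 4791)/4 = 10047*(-1/48 - 4791)/4 = (10047/4)*(-229969/48) = -770166181/64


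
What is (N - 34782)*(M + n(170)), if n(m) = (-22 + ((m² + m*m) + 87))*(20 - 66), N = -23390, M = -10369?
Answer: 155444833348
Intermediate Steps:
n(m) = -2990 - 92*m² (n(m) = (-22 + ((m² + m²) + 87))*(-46) = (-22 + (2*m² + 87))*(-46) = (-22 + (87 + 2*m²))*(-46) = (65 + 2*m²)*(-46) = -2990 - 92*m²)
(N - 34782)*(M + n(170)) = (-23390 - 34782)*(-10369 + (-2990 - 92*170²)) = -58172*(-10369 + (-2990 - 92*28900)) = -58172*(-10369 + (-2990 - 2658800)) = -58172*(-10369 - 2661790) = -58172*(-2672159) = 155444833348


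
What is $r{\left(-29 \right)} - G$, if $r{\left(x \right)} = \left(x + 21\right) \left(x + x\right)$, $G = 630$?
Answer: $-166$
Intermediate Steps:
$r{\left(x \right)} = 2 x \left(21 + x\right)$ ($r{\left(x \right)} = \left(21 + x\right) 2 x = 2 x \left(21 + x\right)$)
$r{\left(-29 \right)} - G = 2 \left(-29\right) \left(21 - 29\right) - 630 = 2 \left(-29\right) \left(-8\right) - 630 = 464 - 630 = -166$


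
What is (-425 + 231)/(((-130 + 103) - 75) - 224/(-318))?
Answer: 15423/8053 ≈ 1.9152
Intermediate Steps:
(-425 + 231)/(((-130 + 103) - 75) - 224/(-318)) = -194/((-27 - 75) - 224*(-1/318)) = -194/(-102 + 112/159) = -194/(-16106/159) = -194*(-159/16106) = 15423/8053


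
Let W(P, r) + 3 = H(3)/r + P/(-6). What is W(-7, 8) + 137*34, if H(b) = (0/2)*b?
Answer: 27937/6 ≈ 4656.2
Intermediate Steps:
H(b) = 0 (H(b) = (0*(1/2))*b = 0*b = 0)
W(P, r) = -3 - P/6 (W(P, r) = -3 + (0/r + P/(-6)) = -3 + (0 + P*(-1/6)) = -3 + (0 - P/6) = -3 - P/6)
W(-7, 8) + 137*34 = (-3 - 1/6*(-7)) + 137*34 = (-3 + 7/6) + 4658 = -11/6 + 4658 = 27937/6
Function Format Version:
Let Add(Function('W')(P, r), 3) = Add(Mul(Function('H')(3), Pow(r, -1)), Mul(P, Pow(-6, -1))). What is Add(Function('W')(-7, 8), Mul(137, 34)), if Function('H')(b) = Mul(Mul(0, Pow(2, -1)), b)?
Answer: Rational(27937, 6) ≈ 4656.2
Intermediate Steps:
Function('H')(b) = 0 (Function('H')(b) = Mul(Mul(0, Rational(1, 2)), b) = Mul(0, b) = 0)
Function('W')(P, r) = Add(-3, Mul(Rational(-1, 6), P)) (Function('W')(P, r) = Add(-3, Add(Mul(0, Pow(r, -1)), Mul(P, Pow(-6, -1)))) = Add(-3, Add(0, Mul(P, Rational(-1, 6)))) = Add(-3, Add(0, Mul(Rational(-1, 6), P))) = Add(-3, Mul(Rational(-1, 6), P)))
Add(Function('W')(-7, 8), Mul(137, 34)) = Add(Add(-3, Mul(Rational(-1, 6), -7)), Mul(137, 34)) = Add(Add(-3, Rational(7, 6)), 4658) = Add(Rational(-11, 6), 4658) = Rational(27937, 6)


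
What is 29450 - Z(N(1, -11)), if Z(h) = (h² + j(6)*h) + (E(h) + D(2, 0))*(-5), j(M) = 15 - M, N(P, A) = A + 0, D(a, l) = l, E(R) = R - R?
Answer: 29428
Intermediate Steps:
E(R) = 0
N(P, A) = A
Z(h) = h² + 9*h (Z(h) = (h² + (15 - 1*6)*h) + (0 + 0)*(-5) = (h² + (15 - 6)*h) + 0*(-5) = (h² + 9*h) + 0 = h² + 9*h)
29450 - Z(N(1, -11)) = 29450 - (-11)*(9 - 11) = 29450 - (-11)*(-2) = 29450 - 1*22 = 29450 - 22 = 29428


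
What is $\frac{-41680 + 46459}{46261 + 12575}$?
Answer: $\frac{1593}{19612} \approx 0.081226$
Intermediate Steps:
$\frac{-41680 + 46459}{46261 + 12575} = \frac{4779}{58836} = 4779 \cdot \frac{1}{58836} = \frac{1593}{19612}$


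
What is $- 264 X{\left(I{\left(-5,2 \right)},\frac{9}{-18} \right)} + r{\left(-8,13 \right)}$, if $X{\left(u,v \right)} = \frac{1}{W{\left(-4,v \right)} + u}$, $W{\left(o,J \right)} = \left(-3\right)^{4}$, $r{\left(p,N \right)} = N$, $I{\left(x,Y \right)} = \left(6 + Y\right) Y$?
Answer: $\frac{997}{97} \approx 10.278$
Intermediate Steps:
$I{\left(x,Y \right)} = Y \left(6 + Y\right)$
$W{\left(o,J \right)} = 81$
$X{\left(u,v \right)} = \frac{1}{81 + u}$
$- 264 X{\left(I{\left(-5,2 \right)},\frac{9}{-18} \right)} + r{\left(-8,13 \right)} = - \frac{264}{81 + 2 \left(6 + 2\right)} + 13 = - \frac{264}{81 + 2 \cdot 8} + 13 = - \frac{264}{81 + 16} + 13 = - \frac{264}{97} + 13 = \frac{997}{97}$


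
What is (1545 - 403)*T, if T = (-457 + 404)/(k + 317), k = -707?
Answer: 30263/195 ≈ 155.19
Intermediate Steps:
T = 53/390 (T = (-457 + 404)/(-707 + 317) = -53/(-390) = -53*(-1/390) = 53/390 ≈ 0.13590)
(1545 - 403)*T = (1545 - 403)*(53/390) = 1142*(53/390) = 30263/195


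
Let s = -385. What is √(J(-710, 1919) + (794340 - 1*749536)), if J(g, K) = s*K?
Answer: I*√694011 ≈ 833.07*I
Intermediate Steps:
J(g, K) = -385*K
√(J(-710, 1919) + (794340 - 1*749536)) = √(-385*1919 + (794340 - 1*749536)) = √(-738815 + (794340 - 749536)) = √(-738815 + 44804) = √(-694011) = I*√694011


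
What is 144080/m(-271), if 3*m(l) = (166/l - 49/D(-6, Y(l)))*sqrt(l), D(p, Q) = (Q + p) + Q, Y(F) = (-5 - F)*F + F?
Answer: 62553772800*I*sqrt(271)/24010241 ≈ 42889.0*I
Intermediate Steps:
Y(F) = F + F*(-5 - F) (Y(F) = F*(-5 - F) + F = F + F*(-5 - F))
D(p, Q) = p + 2*Q
m(l) = sqrt(l)*(-49/(-6 - 2*l*(4 + l)) + 166/l)/3 (m(l) = ((166/l - 49/(-6 + 2*(-l*(4 + l))))*sqrt(l))/3 = ((166/l - 49/(-6 - 2*l*(4 + l)))*sqrt(l))/3 = ((-49/(-6 - 2*l*(4 + l)) + 166/l)*sqrt(l))/3 = (sqrt(l)*(-49/(-6 - 2*l*(4 + l)) + 166/l))/3 = sqrt(l)*(-49/(-6 - 2*l*(4 + l)) + 166/l)/3)
144080/m(-271) = 144080/(((996 + 49*(-271) + 332*(-271)*(4 - 271))/(6*sqrt(-271)*(3 - 271*(4 - 271))))) = 144080/(((-I*sqrt(271)/271)*(996 - 13279 + 332*(-271)*(-267))/(6*(3 - 271*(-267))))) = 144080/(((-I*sqrt(271)/271)*(996 - 13279 + 24022524)/(6*(3 + 72357)))) = 144080/(((1/6)*(-I*sqrt(271)/271)*24010241/72360)) = 144080/(((1/6)*(-I*sqrt(271)/271)*(1/72360)*24010241)) = 144080/((-24010241*I*sqrt(271)/117657360)) = 144080*(434160*I*sqrt(271)/24010241) = 62553772800*I*sqrt(271)/24010241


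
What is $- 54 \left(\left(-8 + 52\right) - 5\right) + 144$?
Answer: $-1962$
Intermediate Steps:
$- 54 \left(\left(-8 + 52\right) - 5\right) + 144 = - 54 \left(44 - 5\right) + 144 = \left(-54\right) 39 + 144 = -2106 + 144 = -1962$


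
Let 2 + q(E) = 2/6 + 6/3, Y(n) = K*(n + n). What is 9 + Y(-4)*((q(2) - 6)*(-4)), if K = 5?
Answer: -2693/3 ≈ -897.67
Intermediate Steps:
Y(n) = 10*n (Y(n) = 5*(n + n) = 5*(2*n) = 10*n)
q(E) = 1/3 (q(E) = -2 + (2/6 + 6/3) = -2 + (2*(1/6) + 6*(1/3)) = -2 + (1/3 + 2) = -2 + 7/3 = 1/3)
9 + Y(-4)*((q(2) - 6)*(-4)) = 9 + (10*(-4))*((1/3 - 6)*(-4)) = 9 - (-680)*(-4)/3 = 9 - 40*68/3 = 9 - 2720/3 = -2693/3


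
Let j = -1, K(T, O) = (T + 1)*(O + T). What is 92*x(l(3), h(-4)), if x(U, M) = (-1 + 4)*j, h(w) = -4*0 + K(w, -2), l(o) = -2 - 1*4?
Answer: -276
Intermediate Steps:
K(T, O) = (1 + T)*(O + T)
l(o) = -6 (l(o) = -2 - 4 = -6)
h(w) = -2 + w**2 - w (h(w) = -4*0 + (-2 + w + w**2 - 2*w) = 0 + (-2 + w**2 - w) = -2 + w**2 - w)
x(U, M) = -3 (x(U, M) = (-1 + 4)*(-1) = 3*(-1) = -3)
92*x(l(3), h(-4)) = 92*(-3) = -276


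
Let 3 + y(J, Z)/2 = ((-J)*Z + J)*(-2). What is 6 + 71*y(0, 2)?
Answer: -420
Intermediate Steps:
y(J, Z) = -6 - 4*J + 4*J*Z (y(J, Z) = -6 + 2*(((-J)*Z + J)*(-2)) = -6 + 2*((-J*Z + J)*(-2)) = -6 + 2*((J - J*Z)*(-2)) = -6 + 2*(-2*J + 2*J*Z) = -6 + (-4*J + 4*J*Z) = -6 - 4*J + 4*J*Z)
6 + 71*y(0, 2) = 6 + 71*(-6 - 4*0 + 4*0*2) = 6 + 71*(-6 + 0 + 0) = 6 + 71*(-6) = 6 - 426 = -420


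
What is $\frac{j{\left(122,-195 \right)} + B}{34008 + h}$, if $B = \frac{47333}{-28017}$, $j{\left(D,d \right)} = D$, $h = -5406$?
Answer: $\frac{306431}{72849294} \approx 0.0042064$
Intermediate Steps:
$B = - \frac{4303}{2547}$ ($B = 47333 \left(- \frac{1}{28017}\right) = - \frac{4303}{2547} \approx -1.6894$)
$\frac{j{\left(122,-195 \right)} + B}{34008 + h} = \frac{122 - \frac{4303}{2547}}{34008 - 5406} = \frac{306431}{2547 \cdot 28602} = \frac{306431}{2547} \cdot \frac{1}{28602} = \frac{306431}{72849294}$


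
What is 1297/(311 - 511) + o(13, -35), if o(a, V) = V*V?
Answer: 243703/200 ≈ 1218.5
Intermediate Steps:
o(a, V) = V²
1297/(311 - 511) + o(13, -35) = 1297/(311 - 511) + (-35)² = 1297/(-200) + 1225 = 1297*(-1/200) + 1225 = -1297/200 + 1225 = 243703/200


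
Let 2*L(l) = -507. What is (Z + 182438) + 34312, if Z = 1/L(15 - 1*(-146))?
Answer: 109892248/507 ≈ 2.1675e+5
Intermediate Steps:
L(l) = -507/2 (L(l) = (1/2)*(-507) = -507/2)
Z = -2/507 (Z = 1/(-507/2) = -2/507 ≈ -0.0039448)
(Z + 182438) + 34312 = (-2/507 + 182438) + 34312 = 92496064/507 + 34312 = 109892248/507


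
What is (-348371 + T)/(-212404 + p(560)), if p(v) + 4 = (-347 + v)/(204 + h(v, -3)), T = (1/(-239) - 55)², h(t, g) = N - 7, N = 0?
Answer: 3886117067275/2390180434723 ≈ 1.6259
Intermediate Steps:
h(t, g) = -7 (h(t, g) = 0 - 7 = -7)
T = 172817316/57121 (T = (-1/239 - 55)² = (-13146/239)² = 172817316/57121 ≈ 3025.5)
p(v) = -1135/197 + v/197 (p(v) = -4 + (-347 + v)/(204 - 7) = -4 + (-347 + v)/197 = -4 + (-347 + v)*(1/197) = -4 + (-347/197 + v/197) = -1135/197 + v/197)
(-348371 + T)/(-212404 + p(560)) = (-348371 + 172817316/57121)/(-212404 + (-1135/197 + (1/197)*560)) = -19726482575/(57121*(-212404 + (-1135/197 + 560/197))) = -19726482575/(57121*(-212404 - 575/197)) = -19726482575/(57121*(-41844163/197)) = -19726482575/57121*(-197/41844163) = 3886117067275/2390180434723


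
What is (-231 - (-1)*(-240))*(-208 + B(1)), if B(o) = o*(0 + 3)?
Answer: 96555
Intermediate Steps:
B(o) = 3*o (B(o) = o*3 = 3*o)
(-231 - (-1)*(-240))*(-208 + B(1)) = (-231 - (-1)*(-240))*(-208 + 3*1) = (-231 - 1*240)*(-208 + 3) = (-231 - 240)*(-205) = -471*(-205) = 96555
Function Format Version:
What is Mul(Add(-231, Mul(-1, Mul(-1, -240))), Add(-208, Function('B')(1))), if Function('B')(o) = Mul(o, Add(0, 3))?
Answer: 96555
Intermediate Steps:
Function('B')(o) = Mul(3, o) (Function('B')(o) = Mul(o, 3) = Mul(3, o))
Mul(Add(-231, Mul(-1, Mul(-1, -240))), Add(-208, Function('B')(1))) = Mul(Add(-231, Mul(-1, Mul(-1, -240))), Add(-208, Mul(3, 1))) = Mul(Add(-231, Mul(-1, 240)), Add(-208, 3)) = Mul(Add(-231, -240), -205) = Mul(-471, -205) = 96555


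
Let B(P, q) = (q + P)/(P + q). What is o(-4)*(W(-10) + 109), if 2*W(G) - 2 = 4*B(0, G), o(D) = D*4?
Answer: -1792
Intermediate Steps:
o(D) = 4*D
B(P, q) = 1 (B(P, q) = (P + q)/(P + q) = 1)
W(G) = 3 (W(G) = 1 + (4*1)/2 = 1 + (½)*4 = 1 + 2 = 3)
o(-4)*(W(-10) + 109) = (4*(-4))*(3 + 109) = -16*112 = -1792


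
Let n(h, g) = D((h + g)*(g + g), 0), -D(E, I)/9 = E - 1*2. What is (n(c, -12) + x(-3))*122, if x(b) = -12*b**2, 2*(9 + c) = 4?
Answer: -511668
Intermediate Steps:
c = -7 (c = -9 + (1/2)*4 = -9 + 2 = -7)
D(E, I) = 18 - 9*E (D(E, I) = -9*(E - 1*2) = -9*(E - 2) = -9*(-2 + E) = 18 - 9*E)
n(h, g) = 18 - 18*g*(g + h) (n(h, g) = 18 - 9*(h + g)*(g + g) = 18 - 9*(g + h)*2*g = 18 - 18*g*(g + h))
(n(c, -12) + x(-3))*122 = ((18 - 18*(-12)*(-12 - 7)) - 12*(-3)**2)*122 = ((18 - 18*(-12)*(-19)) - 12*9)*122 = ((18 - 4104) - 108)*122 = (-4086 - 108)*122 = -4194*122 = -511668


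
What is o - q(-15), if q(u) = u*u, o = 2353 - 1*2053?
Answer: 75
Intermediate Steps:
o = 300 (o = 2353 - 2053 = 300)
q(u) = u**2
o - q(-15) = 300 - 1*(-15)**2 = 300 - 1*225 = 300 - 225 = 75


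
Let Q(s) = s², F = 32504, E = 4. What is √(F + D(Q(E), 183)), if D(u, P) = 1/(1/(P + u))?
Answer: √32703 ≈ 180.84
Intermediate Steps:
D(u, P) = P + u
√(F + D(Q(E), 183)) = √(32504 + (183 + 4²)) = √(32504 + (183 + 16)) = √(32504 + 199) = √32703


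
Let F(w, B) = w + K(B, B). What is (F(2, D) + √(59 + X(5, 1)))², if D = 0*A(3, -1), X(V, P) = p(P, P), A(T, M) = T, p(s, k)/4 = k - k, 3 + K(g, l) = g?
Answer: (-1 + √59)² ≈ 44.638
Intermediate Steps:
K(g, l) = -3 + g
p(s, k) = 0 (p(s, k) = 4*(k - k) = 4*0 = 0)
X(V, P) = 0
D = 0 (D = 0*3 = 0)
F(w, B) = -3 + B + w (F(w, B) = w + (-3 + B) = -3 + B + w)
(F(2, D) + √(59 + X(5, 1)))² = ((-3 + 0 + 2) + √(59 + 0))² = (-1 + √59)²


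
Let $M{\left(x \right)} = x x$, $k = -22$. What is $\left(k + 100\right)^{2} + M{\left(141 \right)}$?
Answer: $25965$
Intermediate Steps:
$M{\left(x \right)} = x^{2}$
$\left(k + 100\right)^{2} + M{\left(141 \right)} = \left(-22 + 100\right)^{2} + 141^{2} = 78^{2} + 19881 = 6084 + 19881 = 25965$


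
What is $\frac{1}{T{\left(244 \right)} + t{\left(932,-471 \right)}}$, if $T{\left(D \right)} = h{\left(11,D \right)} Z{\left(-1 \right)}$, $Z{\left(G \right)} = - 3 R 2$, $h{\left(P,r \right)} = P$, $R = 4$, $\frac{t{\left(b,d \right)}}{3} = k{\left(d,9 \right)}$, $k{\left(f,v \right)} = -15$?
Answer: $- \frac{1}{309} \approx -0.0032362$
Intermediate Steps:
$t{\left(b,d \right)} = -45$ ($t{\left(b,d \right)} = 3 \left(-15\right) = -45$)
$Z{\left(G \right)} = -24$ ($Z{\left(G \right)} = \left(-3\right) 4 \cdot 2 = \left(-12\right) 2 = -24$)
$T{\left(D \right)} = -264$ ($T{\left(D \right)} = 11 \left(-24\right) = -264$)
$\frac{1}{T{\left(244 \right)} + t{\left(932,-471 \right)}} = \frac{1}{-264 - 45} = \frac{1}{-309} = - \frac{1}{309}$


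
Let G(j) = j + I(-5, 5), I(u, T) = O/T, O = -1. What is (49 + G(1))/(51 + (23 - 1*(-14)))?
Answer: 249/440 ≈ 0.56591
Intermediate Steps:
I(u, T) = -1/T
G(j) = -⅕ + j (G(j) = j - 1/5 = j - 1*⅕ = j - ⅕ = -⅕ + j)
(49 + G(1))/(51 + (23 - 1*(-14))) = (49 + (-⅕ + 1))/(51 + (23 - 1*(-14))) = (49 + ⅘)/(51 + (23 + 14)) = 249/(5*(51 + 37)) = (249/5)/88 = (249/5)*(1/88) = 249/440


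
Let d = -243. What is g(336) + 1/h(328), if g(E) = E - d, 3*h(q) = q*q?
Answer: 62291139/107584 ≈ 579.00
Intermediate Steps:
h(q) = q²/3 (h(q) = (q*q)/3 = q²/3)
g(E) = 243 + E (g(E) = E - 1*(-243) = E + 243 = 243 + E)
g(336) + 1/h(328) = (243 + 336) + 1/((⅓)*328²) = 579 + 1/((⅓)*107584) = 579 + 1/(107584/3) = 579 + 3/107584 = 62291139/107584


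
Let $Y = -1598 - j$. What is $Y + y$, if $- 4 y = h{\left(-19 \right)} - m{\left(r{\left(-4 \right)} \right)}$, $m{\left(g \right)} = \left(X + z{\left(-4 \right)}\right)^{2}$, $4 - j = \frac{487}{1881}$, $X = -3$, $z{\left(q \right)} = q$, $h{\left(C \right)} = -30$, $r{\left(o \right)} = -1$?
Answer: $- \frac{11902901}{7524} \approx -1582.0$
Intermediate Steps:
$j = \frac{7037}{1881}$ ($j = 4 - \frac{487}{1881} = \frac{7037}{1881} \approx 3.7411$)
$m{\left(g \right)} = 49$ ($m{\left(g \right)} = \left(-3 - 4\right)^{2} = \left(-7\right)^{2} = 49$)
$y = \frac{79}{4}$ ($y = - \frac{-30 - 49}{4} = \left(- \frac{1}{4}\right) \left(-79\right) = \frac{79}{4} \approx 19.75$)
$Y = - \frac{3012875}{1881}$ ($Y = -1598 - \frac{7037}{1881} = - \frac{3012875}{1881} \approx -1601.7$)
$Y + y = - \frac{3012875}{1881} + \frac{79}{4} = - \frac{11902901}{7524}$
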